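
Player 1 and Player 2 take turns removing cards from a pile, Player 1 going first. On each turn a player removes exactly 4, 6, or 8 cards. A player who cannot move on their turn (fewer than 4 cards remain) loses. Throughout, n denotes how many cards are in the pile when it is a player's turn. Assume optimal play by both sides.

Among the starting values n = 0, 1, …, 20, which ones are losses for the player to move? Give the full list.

Label each position W (a win for the player to move) or L (a loss). A position with no legal move is L; any other position is W exactly when some move reaches an L, and L when every move reaches a W.
n=0: no move → L
n=1: no move → L
n=2: no move → L
n=3: no move → L
n=4: W (go to 0, an L position)
n=5: W (go to 1, an L position)
n=6: W (go to 2, an L position)
n=7: W (go to 3, an L position)
n=8: W (go to 2, an L position)
n=9: W (go to 3, an L position)
n=10: W (go to 2, an L position)
n=11: W (go to 3, an L position)
n=12: L (options 8(W), 6(W), 4(W) are all W)
n=13: L (options 9(W), 7(W), 5(W) are all W)
n=14: L (options 10(W), 8(W), 6(W) are all W)
n=15: L (options 11(W), 9(W), 7(W) are all W)
n=16: W (go to 12, an L position)
n=17: W (go to 13, an L position)
n=18: W (go to 14, an L position)
n=19: W (go to 15, an L position)
n=20: W (go to 14, an L position)
Reading off the rows marked L gives the requested list; there are 8 such values of n.

0, 1, 2, 3, 12, 13, 14, 15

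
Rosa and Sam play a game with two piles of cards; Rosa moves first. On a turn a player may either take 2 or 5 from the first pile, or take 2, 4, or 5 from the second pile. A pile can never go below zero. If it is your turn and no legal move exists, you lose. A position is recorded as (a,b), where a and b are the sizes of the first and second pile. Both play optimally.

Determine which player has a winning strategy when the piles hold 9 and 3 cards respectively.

Sam wins.

Work bottom-up. With no move the player to move loses. Otherwise the position is W if at least one move leads to an L position for the opponent, and L if every move leads to a W.
No move ever increases a pile, so every position that can arise here has a ≤ 9 and b ≤ 3; it is enough to label the cells with 0 ≤ a ≤ 9 and 0 ≤ b ≤ 3.
Every move lowers a or b (never raises either), so fill the grid row by row in increasing a, and left to right within a row: each cell's successors are then already labelled.
      b=0  b=1  b=2  b=3
a=0:    L    L    W    W
a=1:    L    L    W    W
a=2:    W    W    L    L
a=3:    W    W    L    L
a=4:    L    L    W    W
a=5:    W    W    W    W
a=6:    W    W    L    L
a=7:    L    L    W    W
a=8:    L    L    W    W
a=9:    W    W    L    L
Cells with no legal move (terminal, hence L): (0,0), (0,1), (1,0), (1,1).
The remaining L cells, each justified by listing all of its moves:
(2,2): L (options (0,2)(W), (2,0)(W) are all W)
(2,3): L (options (0,3)(W), (2,1)(W) are all W)
(3,2): L (options (1,2)(W), (3,0)(W) are all W)
(3,3): L (options (1,3)(W), (3,1)(W) are all W)
(4,0): L (sole option (2,0)(W) is W)
(4,1): L (sole option (2,1)(W) is W)
(6,2): L (options (4,2)(W), (1,2)(W), (6,0)(W) are all W)
(6,3): L (options (4,3)(W), (1,3)(W), (6,1)(W) are all W)
(7,0): L (options (5,0)(W), (2,0)(W) are all W)
(7,1): L (options (5,1)(W), (2,1)(W) are all W)
(8,0): L (options (6,0)(W), (3,0)(W) are all W)
(8,1): L (options (6,1)(W), (3,1)(W) are all W)
(9,2): L (options (7,2)(W), (4,2)(W), (9,0)(W) are all W)
(9,3): L (options (7,3)(W), (4,3)(W), (9,1)(W) are all W)
Every other cell has at least one move into one of the L cells above, so it is W.
The starting position (9,3) is L: whatever Rosa does, the opponent receives a W position.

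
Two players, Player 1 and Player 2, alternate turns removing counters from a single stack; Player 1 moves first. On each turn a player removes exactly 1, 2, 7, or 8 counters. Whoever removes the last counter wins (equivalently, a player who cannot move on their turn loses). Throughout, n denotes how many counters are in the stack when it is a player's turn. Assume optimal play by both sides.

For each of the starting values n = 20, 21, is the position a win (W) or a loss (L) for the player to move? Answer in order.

Build the W/L table. Terminal = L. A non-terminal position is W if it has a move to some L; otherwise it is L.
n=0: no move → L
n=1: reaches L-position 0 → W
n=2: reaches L-position 0 → W
n=3: only reaches 2(W), 1(W), all W → L
n=4: reaches L-position 3 → W
n=5: reaches L-position 3 → W
n=6: only reaches 5(W), 4(W), all W → L
n=7: reaches L-position 6 → W
n=8: reaches L-position 6 → W
n=9: only reaches 8(W), 7(W), 2(W), 1(W), all W → L
n=10: reaches L-position 9 → W
n=11: reaches L-position 9 → W
n=12: only reaches 11(W), 10(W), 5(W), 4(W), all W → L
n=13: reaches L-position 12 → W
n=14: reaches L-position 12 → W
n=15: only reaches 14(W), 13(W), 8(W), 7(W), all W → L
n=16: reaches L-position 15 → W
n=17: reaches L-position 15 → W
n=18: only reaches 17(W), 16(W), 11(W), 10(W), all W → L
n=19: reaches L-position 18 → W
n=20: reaches L-position 18 → W
n=21: only reaches 20(W), 19(W), 14(W), 13(W), all W → L

20: W, 21: L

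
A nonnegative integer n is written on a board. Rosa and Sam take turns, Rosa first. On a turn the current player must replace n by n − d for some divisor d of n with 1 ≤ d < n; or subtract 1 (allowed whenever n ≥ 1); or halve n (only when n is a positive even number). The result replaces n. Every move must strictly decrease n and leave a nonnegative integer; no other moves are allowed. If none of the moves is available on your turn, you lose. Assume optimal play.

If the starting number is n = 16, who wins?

Work bottom-up. With no move the player to move loses. Otherwise the position is W if at least one move leads to an L position for the opponent, and L if every move leads to a W.
n=0: no move → L
n=1: W (go to 0, an L position)
n=2: L (sole option 1(W) is W)
n=3: W (go to 2, an L position)
n=4: W (go to 2, an L position)
n=5: L (sole option 4(W) is W)
n=6: W (go to 5, an L position)
n=7: L (sole option 6(W) is W)
n=8: W (go to 7, an L position)
n=9: L (options 6(W), 8(W) are all W)
n=10: W (go to 5, an L position)
n=11: L (sole option 10(W) is W)
n=12: W (go to 9, an L position)
n=13: L (sole option 12(W) is W)
n=14: W (go to 7, an L position)
n=15: L (options 10(W), 12(W), 14(W) are all W)
n=16: W (go to 15, an L position)
From 16 Rosa can move to 15, reaching an L position.

Rosa wins.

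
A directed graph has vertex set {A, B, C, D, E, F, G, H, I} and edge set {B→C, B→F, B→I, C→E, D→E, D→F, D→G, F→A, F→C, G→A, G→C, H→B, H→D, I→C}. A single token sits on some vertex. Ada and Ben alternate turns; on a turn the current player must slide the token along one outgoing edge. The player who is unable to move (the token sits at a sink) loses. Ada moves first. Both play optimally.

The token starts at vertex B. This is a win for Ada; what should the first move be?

Compute win/loss labels from the base case upward. A position with no move is L. Any other position is W if it can reach an L in one move, else L.
Every edge goes from a vertex to one that appears earlier in the order A, E, C, I, G, F, B, D, H, so processing vertices in that order labels each vertex after all of its successors.
A: no outgoing edge → L
E: no outgoing edge → L
C: →E(L), so W
I: →C(W) only, which is W, so L
G: →A(L), so W
F: →A(L), so W
B: →I(L), so W
D: →E(L), so W
H: →D(W), B(W) — all W, so L
From B, the L positions reachable in one move are: I.

Move to I.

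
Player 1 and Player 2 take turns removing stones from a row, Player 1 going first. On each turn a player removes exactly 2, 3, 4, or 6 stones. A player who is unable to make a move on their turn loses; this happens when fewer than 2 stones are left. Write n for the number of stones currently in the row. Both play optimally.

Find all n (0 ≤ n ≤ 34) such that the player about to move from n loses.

0, 1, 8, 9, 16, 17, 24, 25, 32, 33

Use the standard recursion: the mover loses at a terminal position; elsewhere, the mover wins exactly when some move hands the opponent an L position.
n=0: no move → L
n=1: no move → L
n=2: W (go to 0, an L position)
n=3: W (go to 1, an L position)
n=4: W (go to 1, an L position)
n=5: W (go to 1, an L position)
n=6: W (go to 0, an L position)
n=7: W (go to 1, an L position)
n=8: L (options 6(W), 5(W), 4(W), 2(W) are all W)
n=9: L (options 7(W), 6(W), 5(W), 3(W) are all W)
n=10: W (go to 8, an L position)
n=11: W (go to 9, an L position)
n=12: W (go to 9, an L position)
n=13: W (go to 9, an L position)
n=14: W (go to 8, an L position)
n=15: W (go to 9, an L position)
n=16: L (options 14(W), 13(W), 12(W), 10(W) are all W)
n=17: L (options 15(W), 14(W), 13(W), 11(W) are all W)
n=18: W (go to 16, an L position)
n=19: W (go to 17, an L position)
n=20: W (go to 17, an L position)
n=21: W (go to 17, an L position)
n=22: W (go to 16, an L position)
n=23: W (go to 17, an L position)
n=24: L (options 22(W), 21(W), 20(W), 18(W) are all W)
n=25: L (options 23(W), 22(W), 21(W), 19(W) are all W)
n=26: W (go to 24, an L position)
n=27: W (go to 25, an L position)
n=28: W (go to 25, an L position)
n=29: W (go to 25, an L position)
n=30: W (go to 24, an L position)
n=31: W (go to 25, an L position)
n=32: L (options 30(W), 29(W), 28(W), 26(W) are all W)
n=33: L (options 31(W), 30(W), 29(W), 27(W) are all W)
n=34: W (go to 32, an L position)
Reading off the rows marked L gives the requested list; there are 10 such values of n.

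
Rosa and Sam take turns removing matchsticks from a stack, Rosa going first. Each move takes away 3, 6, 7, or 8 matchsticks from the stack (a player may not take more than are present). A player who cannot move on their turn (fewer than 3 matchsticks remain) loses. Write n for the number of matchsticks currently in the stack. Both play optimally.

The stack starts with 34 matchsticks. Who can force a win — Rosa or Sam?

Sam wins.

Build the W/L table. Terminal = L. A non-terminal position is W if it has a move to some L; otherwise it is L.
n=0: no move → L
n=1: no move → L
n=2: no move → L
n=3: can move to 0, which is L ⇒ W
n=4: can move to 1, which is L ⇒ W
n=5: can move to 2, which is L ⇒ W
n=6: can move to 0, which is L ⇒ W
n=7: can move to 1, which is L ⇒ W
n=8: can move to 2, which is L ⇒ W
n=9: can move to 2, which is L ⇒ W
n=10: can move to 2, which is L ⇒ W
n=11: moves to 8(W), 5(W), 4(W), 3(W); every one is W ⇒ L
n=12: moves to 9(W), 6(W), 5(W), 4(W); every one is W ⇒ L
n=13: moves to 10(W), 7(W), 6(W), 5(W); every one is W ⇒ L
n=14: can move to 11, which is L ⇒ W
n=15: can move to 12, which is L ⇒ W
n=16: can move to 13, which is L ⇒ W
n=17: can move to 11, which is L ⇒ W
n=18: can move to 12, which is L ⇒ W
n=19: can move to 13, which is L ⇒ W
n=20: can move to 13, which is L ⇒ W
n=21: can move to 13, which is L ⇒ W
n=22: moves to 19(W), 16(W), 15(W), 14(W); every one is W ⇒ L
n=23: moves to 20(W), 17(W), 16(W), 15(W); every one is W ⇒ L
n=24: moves to 21(W), 18(W), 17(W), 16(W); every one is W ⇒ L
n=25: can move to 22, which is L ⇒ W
n=26: can move to 23, which is L ⇒ W
n=27: can move to 24, which is L ⇒ W
n=28: can move to 22, which is L ⇒ W
n=29: can move to 23, which is L ⇒ W
n=30: can move to 24, which is L ⇒ W
n=31: can move to 24, which is L ⇒ W
n=32: can move to 24, which is L ⇒ W
n=33: moves to 30(W), 27(W), 26(W), 25(W); every one is W ⇒ L
n=34: moves to 31(W), 28(W), 27(W), 26(W); every one is W ⇒ L
Every move from 34 reaches a W position, so the mover loses.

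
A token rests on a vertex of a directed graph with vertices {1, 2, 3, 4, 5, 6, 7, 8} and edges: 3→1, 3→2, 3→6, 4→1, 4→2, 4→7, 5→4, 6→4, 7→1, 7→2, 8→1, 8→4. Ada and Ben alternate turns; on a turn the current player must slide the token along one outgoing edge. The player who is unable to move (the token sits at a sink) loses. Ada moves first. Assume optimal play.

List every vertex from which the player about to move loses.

Classify positions by backward induction: terminal positions (no move available) are L. From any other position, the mover wins iff some move reaches an L.
Every edge goes from a vertex to one that appears earlier in the order 2, 1, 7, 4, 6, 5, 3, 8, so processing vertices in that order labels each vertex after all of its successors.
2: no outgoing edge → L
1: no outgoing edge → L
7: W (go to 1, an L position)
4: W (go to 1, an L position)
6: L (sole option 4(W) is W)
5: L (sole option 4(W) is W)
3: W (go to 6, an L position)
8: W (go to 1, an L position)
The losing starting vertices are exactly the entries labelled L in this table (4 of them).

1, 2, 5, 6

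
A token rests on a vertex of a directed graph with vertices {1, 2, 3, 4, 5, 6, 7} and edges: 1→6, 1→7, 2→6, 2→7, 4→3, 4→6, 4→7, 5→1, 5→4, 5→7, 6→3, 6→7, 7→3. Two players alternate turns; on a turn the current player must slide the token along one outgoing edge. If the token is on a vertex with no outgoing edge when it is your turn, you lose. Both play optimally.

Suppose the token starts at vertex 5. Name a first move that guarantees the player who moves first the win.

Positions with no move are L. A position that does have a move is losing for the player to move precisely when every available move leads to a winning position for the opponent. Fill in the labels:
Every edge goes from a vertex to one that appears earlier in the order 3, 7, 6, 2, 1, 4, 5, so processing vertices in that order labels each vertex after all of its successors.
3: no outgoing edge → L
7: can move to 3, which is L ⇒ W
6: can move to 3, which is L ⇒ W
2: moves to 6(W), 7(W); every one is W ⇒ L
1: moves to 6(W), 7(W); every one is W ⇒ L
4: can move to 3, which is L ⇒ W
5: can move to 1, which is L ⇒ W
From 5, the L positions reachable in one move are: 1.

Move to 1.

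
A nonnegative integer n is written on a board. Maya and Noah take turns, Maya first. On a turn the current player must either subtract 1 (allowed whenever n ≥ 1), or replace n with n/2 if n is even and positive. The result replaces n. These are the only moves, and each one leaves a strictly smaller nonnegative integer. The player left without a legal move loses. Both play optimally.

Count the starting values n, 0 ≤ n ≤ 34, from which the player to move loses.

Positions with no move are L. A position that does have a move is losing for the player to move precisely when every available move leads to a winning position for the opponent. Fill in the labels:
n=0: no move → L
n=1: W (go to 0, an L position)
n=2: L (sole option 1(W) is W)
n=3: W (go to 2, an L position)
n=4: W (go to 2, an L position)
n=5: L (sole option 4(W) is W)
n=6: W (go to 5, an L position)
n=7: L (sole option 6(W) is W)
n=8: W (go to 7, an L position)
n=9: L (sole option 8(W) is W)
n=10: W (go to 5, an L position)
n=11: L (sole option 10(W) is W)
n=12: W (go to 11, an L position)
n=13: L (sole option 12(W) is W)
n=14: W (go to 7, an L position)
n=15: L (sole option 14(W) is W)
n=16: W (go to 15, an L position)
n=17: L (sole option 16(W) is W)
n=18: W (go to 9, an L position)
n=19: L (sole option 18(W) is W)
n=20: W (go to 19, an L position)
n=21: L (sole option 20(W) is W)
n=22: W (go to 11, an L position)
n=23: L (sole option 22(W) is W)
n=24: W (go to 23, an L position)
n=25: L (sole option 24(W) is W)
n=26: W (go to 13, an L position)
n=27: L (sole option 26(W) is W)
n=28: W (go to 27, an L position)
n=29: L (sole option 28(W) is W)
n=30: W (go to 15, an L position)
n=31: L (sole option 30(W) is W)
n=32: W (go to 31, an L position)
n=33: L (sole option 32(W) is W)
n=34: W (go to 17, an L position)
L entries with 0 ≤ n ≤ 34: n = 0, 2, 5, 7, 9, 11, 13, 15, 17, 19, 21, 23, 25, 27, 29, 31, 33; that makes 17.

17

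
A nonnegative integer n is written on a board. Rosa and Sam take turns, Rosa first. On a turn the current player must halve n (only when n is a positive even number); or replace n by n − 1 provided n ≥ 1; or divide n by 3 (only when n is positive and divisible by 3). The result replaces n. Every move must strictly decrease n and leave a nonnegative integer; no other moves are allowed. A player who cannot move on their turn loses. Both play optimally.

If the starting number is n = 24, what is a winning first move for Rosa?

Build the W/L table. Terminal = L. A non-terminal position is W if it has a move to some L; otherwise it is L.
n=0: no move → L
n=1: can move to 0, which is L ⇒ W
n=2: the only move is to 1(W), a W ⇒ L
n=3: can move to 2, which is L ⇒ W
n=4: can move to 2, which is L ⇒ W
n=5: the only move is to 4(W), a W ⇒ L
n=6: can move to 2, which is L ⇒ W
n=7: the only move is to 6(W), a W ⇒ L
n=8: can move to 7, which is L ⇒ W
n=9: moves to 3(W), 8(W); every one is W ⇒ L
n=10: can move to 5, which is L ⇒ W
n=11: the only move is to 10(W), a W ⇒ L
n=12: can move to 11, which is L ⇒ W
n=13: the only move is to 12(W), a W ⇒ L
n=14: can move to 7, which is L ⇒ W
n=15: can move to 5, which is L ⇒ W
n=16: moves to 8(W), 15(W); every one is W ⇒ L
n=17: can move to 16, which is L ⇒ W
n=18: can move to 9, which is L ⇒ W
n=19: the only move is to 18(W), a W ⇒ L
n=20: can move to 19, which is L ⇒ W
n=21: can move to 7, which is L ⇒ W
n=22: can move to 11, which is L ⇒ W
n=23: the only move is to 22(W), a W ⇒ L
n=24: can move to 23, which is L ⇒ W
From 24, the L positions reachable in one move are: 23.

Move to 23.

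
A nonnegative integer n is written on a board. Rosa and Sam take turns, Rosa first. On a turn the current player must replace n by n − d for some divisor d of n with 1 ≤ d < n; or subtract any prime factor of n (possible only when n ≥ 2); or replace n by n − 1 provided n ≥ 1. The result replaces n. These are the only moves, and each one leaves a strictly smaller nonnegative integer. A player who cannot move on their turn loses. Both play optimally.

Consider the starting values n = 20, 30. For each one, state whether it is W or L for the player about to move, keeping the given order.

20: L, 30: W

Classify positions by backward induction: terminal positions (no move available) are L. From any other position, the mover wins iff some move reaches an L.
n=0: no move → L
n=1: W (go to 0, an L position)
n=2: W (go to 0, an L position)
n=3: W (go to 0, an L position)
n=4: L (options 2(W), 3(W) are all W)
n=5: W (go to 0, an L position)
n=6: W (go to 4, an L position)
n=7: W (go to 0, an L position)
n=8: W (go to 4, an L position)
n=9: L (options 6(W), 8(W) are all W)
n=10: W (go to 9, an L position)
n=11: W (go to 0, an L position)
n=12: W (go to 9, an L position)
n=13: W (go to 0, an L position)
n=14: L (options 7(W), 12(W), 13(W) are all W)
n=15: W (go to 14, an L position)
n=16: W (go to 14, an L position)
n=17: W (go to 0, an L position)
n=18: W (go to 9, an L position)
n=19: W (go to 0, an L position)
n=20: L (options 10(W), 15(W), 16(W), 18(W), 19(W) are all W)
n=21: W (go to 14, an L position)
n=22: W (go to 20, an L position)
n=23: W (go to 0, an L position)
n=24: W (go to 20, an L position)
n=25: W (go to 20, an L position)
n=26: L (options 13(W), 24(W), 25(W) are all W)
n=27: W (go to 26, an L position)
n=28: W (go to 14, an L position)
n=29: W (go to 0, an L position)
n=30: W (go to 20, an L position)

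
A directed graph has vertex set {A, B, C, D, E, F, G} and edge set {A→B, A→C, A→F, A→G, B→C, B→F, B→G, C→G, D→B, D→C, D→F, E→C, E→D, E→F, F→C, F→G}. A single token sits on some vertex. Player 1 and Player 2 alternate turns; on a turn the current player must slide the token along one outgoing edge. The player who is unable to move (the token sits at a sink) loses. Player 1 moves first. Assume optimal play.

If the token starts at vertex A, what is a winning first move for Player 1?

Use the standard recursion: the mover loses at a terminal position; elsewhere, the mover wins exactly when some move hands the opponent an L position.
Every edge goes from a vertex to one that appears earlier in the order G, C, F, B, D, A, E, so processing vertices in that order labels each vertex after all of its successors.
G: no outgoing edge → L
C: W (go to G, an L position)
F: W (go to G, an L position)
B: W (go to G, an L position)
D: L (options B(W), F(W), C(W) are all W)
A: W (go to G, an L position)
E: W (go to D, an L position)
From A, the L positions reachable in one move are: G.

Move to G.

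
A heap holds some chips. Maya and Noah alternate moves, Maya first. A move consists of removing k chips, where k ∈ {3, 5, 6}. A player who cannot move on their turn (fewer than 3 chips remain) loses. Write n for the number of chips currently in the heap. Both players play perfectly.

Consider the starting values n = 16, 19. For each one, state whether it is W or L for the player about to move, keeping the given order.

Classify positions by backward induction: terminal positions (no move available) are L. From any other position, the mover wins iff some move reaches an L.
n=0: no move → L
n=1: no move → L
n=2: no move → L
n=3: reaches L-position 0 → W
n=4: reaches L-position 1 → W
n=5: reaches L-position 2 → W
n=6: reaches L-position 1 → W
n=7: reaches L-position 2 → W
n=8: reaches L-position 2 → W
n=9: only reaches 6(W), 4(W), 3(W), all W → L
n=10: only reaches 7(W), 5(W), 4(W), all W → L
n=11: only reaches 8(W), 6(W), 5(W), all W → L
n=12: reaches L-position 9 → W
n=13: reaches L-position 10 → W
n=14: reaches L-position 11 → W
n=15: reaches L-position 10 → W
n=16: reaches L-position 11 → W
n=17: reaches L-position 11 → W
n=18: only reaches 15(W), 13(W), 12(W), all W → L
n=19: only reaches 16(W), 14(W), 13(W), all W → L

16: W, 19: L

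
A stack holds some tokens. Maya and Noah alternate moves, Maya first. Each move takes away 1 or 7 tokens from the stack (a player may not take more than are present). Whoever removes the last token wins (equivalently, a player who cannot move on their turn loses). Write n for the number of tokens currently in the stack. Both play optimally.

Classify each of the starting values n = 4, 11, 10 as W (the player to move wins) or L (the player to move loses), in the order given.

Use the standard recursion: the mover loses at a terminal position; elsewhere, the mover wins exactly when some move hands the opponent an L position.
n=0: no move → L
n=1: reaches L-position 0 → W
n=2: only reaches 1(W), which is W → L
n=3: reaches L-position 2 → W
n=4: only reaches 3(W), which is W → L
n=5: reaches L-position 4 → W
n=6: only reaches 5(W), which is W → L
n=7: reaches L-position 6 → W
n=8: only reaches 7(W), 1(W), all W → L
n=9: reaches L-position 8 → W
n=10: only reaches 9(W), 3(W), all W → L
n=11: reaches L-position 10 → W

4: L, 11: W, 10: L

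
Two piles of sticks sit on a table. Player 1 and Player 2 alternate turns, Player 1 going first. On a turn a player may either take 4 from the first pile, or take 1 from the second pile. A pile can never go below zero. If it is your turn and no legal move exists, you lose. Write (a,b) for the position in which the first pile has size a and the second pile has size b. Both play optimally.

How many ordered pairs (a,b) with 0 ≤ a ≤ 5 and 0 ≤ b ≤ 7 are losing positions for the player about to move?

24

Compute win/loss labels from the base case upward. A position with no move is L. Any other position is W if it can reach an L in one move, else L.
Every move lowers a or b (never raises either), so fill the grid row by row in increasing a, and left to right within a row: each cell's successors are then already labelled.
      b=0  b=1  b=2  b=3  b=4  b=5  b=6  b=7
a=0:    L    W    L    W    L    W    L    W
a=1:    L    W    L    W    L    W    L    W
a=2:    L    W    L    W    L    W    L    W
a=3:    L    W    L    W    L    W    L    W
a=4:    W    L    W    L    W    L    W    L
a=5:    W    L    W    L    W    L    W    L
Cells with no legal move (terminal, hence L): (0,0), (1,0), (2,0), (3,0).
The remaining L cells, each justified by listing all of its moves:
(0,2): only reaches (0,1)(W), which is W → L
(0,4): only reaches (0,3)(W), which is W → L
(0,6): only reaches (0,5)(W), which is W → L
(1,2): only reaches (1,1)(W), which is W → L
(1,4): only reaches (1,3)(W), which is W → L
(1,6): only reaches (1,5)(W), which is W → L
(2,2): only reaches (2,1)(W), which is W → L
(2,4): only reaches (2,3)(W), which is W → L
(2,6): only reaches (2,5)(W), which is W → L
(3,2): only reaches (3,1)(W), which is W → L
(3,4): only reaches (3,3)(W), which is W → L
(3,6): only reaches (3,5)(W), which is W → L
(4,1): only reaches (0,1)(W), (4,0)(W), all W → L
(4,3): only reaches (0,3)(W), (4,2)(W), all W → L
(4,5): only reaches (0,5)(W), (4,4)(W), all W → L
(4,7): only reaches (0,7)(W), (4,6)(W), all W → L
(5,1): only reaches (1,1)(W), (5,0)(W), all W → L
(5,3): only reaches (1,3)(W), (5,2)(W), all W → L
(5,5): only reaches (1,5)(W), (5,4)(W), all W → L
(5,7): only reaches (1,7)(W), (5,6)(W), all W → L
Every other cell has at least one move into one of the L cells above, so it is W.
L cells per row: a=0: 4, a=1: 4, a=2: 4, a=3: 4, a=4: 4, a=5: 4; total 24.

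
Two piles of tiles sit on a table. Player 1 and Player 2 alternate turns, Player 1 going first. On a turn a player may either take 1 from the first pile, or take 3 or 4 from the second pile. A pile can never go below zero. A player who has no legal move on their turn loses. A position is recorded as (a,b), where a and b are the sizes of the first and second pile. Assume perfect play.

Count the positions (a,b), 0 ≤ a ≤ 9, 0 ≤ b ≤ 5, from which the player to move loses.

30

Compute win/loss labels from the base case upward. A position with no move is L. Any other position is W if it can reach an L in one move, else L.
Every move lowers a or b (never raises either), so fill the grid row by row in increasing a, and left to right within a row: each cell's successors are then already labelled.
      b=0  b=1  b=2  b=3  b=4  b=5
a=0:    L    L    L    W    W    W
a=1:    W    W    W    L    L    L
a=2:    L    L    L    W    W    W
a=3:    W    W    W    L    L    L
a=4:    L    L    L    W    W    W
a=5:    W    W    W    L    L    L
a=6:    L    L    L    W    W    W
a=7:    W    W    W    L    L    L
a=8:    L    L    L    W    W    W
a=9:    W    W    W    L    L    L
Cells with no legal move (terminal, hence L): (0,0), (0,1), (0,2).
The remaining L cells, each justified by listing all of its moves:
(1,3): moves to (0,3)(W), (1,0)(W); every one is W ⇒ L
(1,4): moves to (0,4)(W), (1,1)(W), (1,0)(W); every one is W ⇒ L
(1,5): moves to (0,5)(W), (1,2)(W), (1,1)(W); every one is W ⇒ L
(2,0): the only move is to (1,0)(W), a W ⇒ L
(2,1): the only move is to (1,1)(W), a W ⇒ L
(2,2): the only move is to (1,2)(W), a W ⇒ L
(3,3): moves to (2,3)(W), (3,0)(W); every one is W ⇒ L
(3,4): moves to (2,4)(W), (3,1)(W), (3,0)(W); every one is W ⇒ L
(3,5): moves to (2,5)(W), (3,2)(W), (3,1)(W); every one is W ⇒ L
(4,0): the only move is to (3,0)(W), a W ⇒ L
(4,1): the only move is to (3,1)(W), a W ⇒ L
(4,2): the only move is to (3,2)(W), a W ⇒ L
(5,3): moves to (4,3)(W), (5,0)(W); every one is W ⇒ L
(5,4): moves to (4,4)(W), (5,1)(W), (5,0)(W); every one is W ⇒ L
(5,5): moves to (4,5)(W), (5,2)(W), (5,1)(W); every one is W ⇒ L
(6,0): the only move is to (5,0)(W), a W ⇒ L
(6,1): the only move is to (5,1)(W), a W ⇒ L
(6,2): the only move is to (5,2)(W), a W ⇒ L
(7,3): moves to (6,3)(W), (7,0)(W); every one is W ⇒ L
(7,4): moves to (6,4)(W), (7,1)(W), (7,0)(W); every one is W ⇒ L
(7,5): moves to (6,5)(W), (7,2)(W), (7,1)(W); every one is W ⇒ L
(8,0): the only move is to (7,0)(W), a W ⇒ L
(8,1): the only move is to (7,1)(W), a W ⇒ L
(8,2): the only move is to (7,2)(W), a W ⇒ L
(9,3): moves to (8,3)(W), (9,0)(W); every one is W ⇒ L
(9,4): moves to (8,4)(W), (9,1)(W), (9,0)(W); every one is W ⇒ L
(9,5): moves to (8,5)(W), (9,2)(W), (9,1)(W); every one is W ⇒ L
Every other cell has at least one move into one of the L cells above, so it is W.
L cells per row: a=0: 3, a=1: 3, a=2: 3, a=3: 3, a=4: 3, a=5: 3, a=6: 3, a=7: 3, a=8: 3, a=9: 3; total 30.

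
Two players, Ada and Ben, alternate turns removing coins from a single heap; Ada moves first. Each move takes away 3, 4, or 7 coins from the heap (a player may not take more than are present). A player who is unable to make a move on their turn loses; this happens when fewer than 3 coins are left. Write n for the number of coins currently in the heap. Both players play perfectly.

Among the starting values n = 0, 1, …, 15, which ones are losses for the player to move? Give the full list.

0, 1, 2, 10, 11, 12

Build the W/L table. Terminal = L. A non-terminal position is W if it has a move to some L; otherwise it is L.
n=0: no move → L
n=1: no move → L
n=2: no move → L
n=3: →0(L), so W
n=4: →1(L), so W
n=5: →2(L), so W
n=6: →2(L), so W
n=7: →0(L), so W
n=8: →1(L), so W
n=9: →2(L), so W
n=10: →7(W), 6(W), 3(W) — all W, so L
n=11: →8(W), 7(W), 4(W) — all W, so L
n=12: →9(W), 8(W), 5(W) — all W, so L
n=13: →10(L), so W
n=14: →11(L), so W
n=15: →12(L), so W
The losing starting values of n are exactly the entries labelled L in this table (6 of them).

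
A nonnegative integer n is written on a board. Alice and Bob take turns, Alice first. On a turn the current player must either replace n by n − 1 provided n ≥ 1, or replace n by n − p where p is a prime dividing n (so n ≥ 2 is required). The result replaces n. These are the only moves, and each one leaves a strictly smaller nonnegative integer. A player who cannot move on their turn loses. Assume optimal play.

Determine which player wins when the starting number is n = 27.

Alice wins.

Compute win/loss labels from the base case upward. A position with no move is L. Any other position is W if it can reach an L in one move, else L.
n=0: no move → L
n=1: W (go to 0, an L position)
n=2: W (go to 0, an L position)
n=3: W (go to 0, an L position)
n=4: L (options 2(W), 3(W) are all W)
n=5: W (go to 0, an L position)
n=6: W (go to 4, an L position)
n=7: W (go to 0, an L position)
n=8: L (options 6(W), 7(W) are all W)
n=9: W (go to 8, an L position)
n=10: W (go to 8, an L position)
n=11: W (go to 0, an L position)
n=12: L (options 9(W), 10(W), 11(W) are all W)
n=13: W (go to 0, an L position)
n=14: W (go to 12, an L position)
n=15: W (go to 12, an L position)
n=16: L (options 14(W), 15(W) are all W)
n=17: W (go to 0, an L position)
n=18: W (go to 16, an L position)
n=19: W (go to 0, an L position)
n=20: L (options 15(W), 18(W), 19(W) are all W)
n=21: W (go to 20, an L position)
n=22: W (go to 20, an L position)
n=23: W (go to 0, an L position)
n=24: L (options 21(W), 22(W), 23(W) are all W)
n=25: W (go to 20, an L position)
n=26: W (go to 24, an L position)
n=27: W (go to 24, an L position)
From 27 Alice can move to 24, reaching an L position.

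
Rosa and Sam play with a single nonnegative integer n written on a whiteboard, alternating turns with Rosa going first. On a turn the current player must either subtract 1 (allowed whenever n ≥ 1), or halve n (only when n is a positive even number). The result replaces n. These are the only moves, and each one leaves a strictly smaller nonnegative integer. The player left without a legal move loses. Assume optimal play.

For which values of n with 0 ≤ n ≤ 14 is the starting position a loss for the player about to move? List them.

0, 2, 5, 7, 9, 11, 13

Label each position W (a win for the player to move) or L (a loss). A position with no legal move is L; any other position is W exactly when some move reaches an L, and L when every move reaches a W.
n=0: no move → L
n=1: can move to 0, which is L ⇒ W
n=2: the only move is to 1(W), a W ⇒ L
n=3: can move to 2, which is L ⇒ W
n=4: can move to 2, which is L ⇒ W
n=5: the only move is to 4(W), a W ⇒ L
n=6: can move to 5, which is L ⇒ W
n=7: the only move is to 6(W), a W ⇒ L
n=8: can move to 7, which is L ⇒ W
n=9: the only move is to 8(W), a W ⇒ L
n=10: can move to 5, which is L ⇒ W
n=11: the only move is to 10(W), a W ⇒ L
n=12: can move to 11, which is L ⇒ W
n=13: the only move is to 12(W), a W ⇒ L
n=14: can move to 7, which is L ⇒ W
The losing starting values of n are exactly the entries labelled L in this table (7 of them).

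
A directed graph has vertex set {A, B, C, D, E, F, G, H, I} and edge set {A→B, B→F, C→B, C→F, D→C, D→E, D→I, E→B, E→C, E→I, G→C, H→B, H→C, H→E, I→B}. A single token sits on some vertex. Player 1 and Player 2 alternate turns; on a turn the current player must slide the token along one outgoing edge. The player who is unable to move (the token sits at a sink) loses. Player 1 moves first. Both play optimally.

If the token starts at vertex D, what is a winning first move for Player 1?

Move to I.

Work bottom-up. With no move the player to move loses. Otherwise the position is W if at least one move leads to an L position for the opponent, and L if every move leads to a W.
Every edge goes from a vertex to one that appears earlier in the order F, B, C, A, I, E, H, D, G, so processing vertices in that order labels each vertex after all of its successors.
F: no outgoing edge → L
B: reaches L-position F → W
C: reaches L-position F → W
A: only reaches B(W), which is W → L
I: only reaches B(W), which is W → L
E: reaches L-position I → W
H: only reaches E(W), C(W), B(W), all W → L
D: reaches L-position I → W
G: only reaches C(W), which is W → L
From D, the L positions reachable in one move are: I.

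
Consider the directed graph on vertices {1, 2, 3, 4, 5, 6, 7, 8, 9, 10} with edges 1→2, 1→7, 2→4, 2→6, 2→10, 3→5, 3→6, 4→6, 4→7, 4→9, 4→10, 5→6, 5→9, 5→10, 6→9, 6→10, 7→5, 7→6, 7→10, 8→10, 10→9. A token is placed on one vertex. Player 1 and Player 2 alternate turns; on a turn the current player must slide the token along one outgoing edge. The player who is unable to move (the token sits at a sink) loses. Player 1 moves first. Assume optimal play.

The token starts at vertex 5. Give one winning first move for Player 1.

Move to 9.

Use the standard recursion: the mover loses at a terminal position; elsewhere, the mover wins exactly when some move hands the opponent an L position.
Every edge goes from a vertex to one that appears earlier in the order 9, 10, 6, 5, 7, 4, 3, 2, 8, 1, so processing vertices in that order labels each vertex after all of its successors.
9: no outgoing edge → L
10: reaches L-position 9 → W
6: reaches L-position 9 → W
5: reaches L-position 9 → W
7: only reaches 5(W), 6(W), 10(W), all W → L
4: reaches L-position 7 → W
3: only reaches 5(W), 6(W), all W → L
2: only reaches 4(W), 6(W), 10(W), all W → L
8: only reaches 10(W), which is W → L
1: reaches L-position 2 → W
From 5, the L positions reachable in one move are: 9.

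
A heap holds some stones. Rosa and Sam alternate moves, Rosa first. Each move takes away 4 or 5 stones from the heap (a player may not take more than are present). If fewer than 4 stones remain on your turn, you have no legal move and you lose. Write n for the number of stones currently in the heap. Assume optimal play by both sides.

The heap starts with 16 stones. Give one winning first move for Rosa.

Remove 4, leaving 12.

Positions with no move are L. A position that does have a move is losing for the player to move precisely when every available move leads to a winning position for the opponent. Fill in the labels:
n=0: no move → L
n=1: no move → L
n=2: no move → L
n=3: no move → L
n=4: can move to 0, which is L ⇒ W
n=5: can move to 1, which is L ⇒ W
n=6: can move to 2, which is L ⇒ W
n=7: can move to 3, which is L ⇒ W
n=8: can move to 3, which is L ⇒ W
n=9: moves to 5(W), 4(W); every one is W ⇒ L
n=10: moves to 6(W), 5(W); every one is W ⇒ L
n=11: moves to 7(W), 6(W); every one is W ⇒ L
n=12: moves to 8(W), 7(W); every one is W ⇒ L
n=13: can move to 9, which is L ⇒ W
n=14: can move to 10, which is L ⇒ W
n=15: can move to 11, which is L ⇒ W
n=16: can move to 12, which is L ⇒ W
From 16, the L positions reachable in one move are: 12, 11. Any move reaching one of these is winning.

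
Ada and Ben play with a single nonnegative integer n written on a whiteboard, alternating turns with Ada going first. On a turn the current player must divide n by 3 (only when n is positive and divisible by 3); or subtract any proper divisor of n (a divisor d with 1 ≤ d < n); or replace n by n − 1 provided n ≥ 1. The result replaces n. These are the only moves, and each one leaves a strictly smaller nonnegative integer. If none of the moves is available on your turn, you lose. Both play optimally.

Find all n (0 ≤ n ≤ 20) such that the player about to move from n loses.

Label each position W (a win for the player to move) or L (a loss). A position with no legal move is L; any other position is W exactly when some move reaches an L, and L when every move reaches a W.
n=0: no move → L
n=1: can move to 0, which is L ⇒ W
n=2: the only move is to 1(W), a W ⇒ L
n=3: can move to 2, which is L ⇒ W
n=4: can move to 2, which is L ⇒ W
n=5: the only move is to 4(W), a W ⇒ L
n=6: can move to 2, which is L ⇒ W
n=7: the only move is to 6(W), a W ⇒ L
n=8: can move to 7, which is L ⇒ W
n=9: moves to 3(W), 6(W), 8(W); every one is W ⇒ L
n=10: can move to 5, which is L ⇒ W
n=11: the only move is to 10(W), a W ⇒ L
n=12: can move to 9, which is L ⇒ W
n=13: the only move is to 12(W), a W ⇒ L
n=14: can move to 7, which is L ⇒ W
n=15: can move to 5, which is L ⇒ W
n=16: moves to 8(W), 12(W), 14(W), 15(W); every one is W ⇒ L
n=17: can move to 16, which is L ⇒ W
n=18: can move to 9, which is L ⇒ W
n=19: the only move is to 18(W), a W ⇒ L
n=20: can move to 16, which is L ⇒ W
Reading off the rows marked L gives the requested list; there are 9 such values of n.

0, 2, 5, 7, 9, 11, 13, 16, 19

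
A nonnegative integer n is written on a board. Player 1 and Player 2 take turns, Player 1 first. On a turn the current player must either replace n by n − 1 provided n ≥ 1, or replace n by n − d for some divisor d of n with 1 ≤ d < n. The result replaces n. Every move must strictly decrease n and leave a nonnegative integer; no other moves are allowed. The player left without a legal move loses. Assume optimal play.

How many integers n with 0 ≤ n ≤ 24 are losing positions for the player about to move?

12

Positions with no move are L. A position that does have a move is losing for the player to move precisely when every available move leads to a winning position for the opponent. Fill in the labels:
n=0: no move → L
n=1: reaches L-position 0 → W
n=2: only reaches 1(W), which is W → L
n=3: reaches L-position 2 → W
n=4: reaches L-position 2 → W
n=5: only reaches 4(W), which is W → L
n=6: reaches L-position 5 → W
n=7: only reaches 6(W), which is W → L
n=8: reaches L-position 7 → W
n=9: only reaches 6(W), 8(W), all W → L
n=10: reaches L-position 5 → W
n=11: only reaches 10(W), which is W → L
n=12: reaches L-position 9 → W
n=13: only reaches 12(W), which is W → L
n=14: reaches L-position 7 → W
n=15: only reaches 10(W), 12(W), 14(W), all W → L
n=16: reaches L-position 15 → W
n=17: only reaches 16(W), which is W → L
n=18: reaches L-position 9 → W
n=19: only reaches 18(W), which is W → L
n=20: reaches L-position 15 → W
n=21: only reaches 14(W), 18(W), 20(W), all W → L
n=22: reaches L-position 11 → W
n=23: only reaches 22(W), which is W → L
n=24: reaches L-position 21 → W
L entries with 0 ≤ n ≤ 24: n = 0, 2, 5, 7, 9, 11, 13, 15, 17, 19, 21, 23; that makes 12.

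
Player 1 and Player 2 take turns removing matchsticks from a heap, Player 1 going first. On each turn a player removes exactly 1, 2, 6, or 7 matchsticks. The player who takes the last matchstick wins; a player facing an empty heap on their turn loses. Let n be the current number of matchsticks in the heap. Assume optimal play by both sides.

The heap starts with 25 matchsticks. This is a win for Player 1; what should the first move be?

Label each position W (a win for the player to move) or L (a loss). A position with no legal move is L; any other position is W exactly when some move reaches an L, and L when every move reaches a W.
n=0: no move → L
n=1: W (go to 0, an L position)
n=2: W (go to 0, an L position)
n=3: L (options 2(W), 1(W) are all W)
n=4: W (go to 3, an L position)
n=5: W (go to 3, an L position)
n=6: W (go to 0, an L position)
n=7: W (go to 0, an L position)
n=8: L (options 7(W), 6(W), 2(W), 1(W) are all W)
n=9: W (go to 8, an L position)
n=10: W (go to 8, an L position)
n=11: L (options 10(W), 9(W), 5(W), 4(W) are all W)
n=12: W (go to 11, an L position)
n=13: W (go to 11, an L position)
n=14: W (go to 8, an L position)
n=15: W (go to 8, an L position)
n=16: L (options 15(W), 14(W), 10(W), 9(W) are all W)
n=17: W (go to 16, an L position)
n=18: W (go to 16, an L position)
n=19: L (options 18(W), 17(W), 13(W), 12(W) are all W)
n=20: W (go to 19, an L position)
n=21: W (go to 19, an L position)
n=22: W (go to 16, an L position)
n=23: W (go to 16, an L position)
n=24: L (options 23(W), 22(W), 18(W), 17(W) are all W)
n=25: W (go to 24, an L position)
From 25, the L positions reachable in one move are: 24, 19. Any move reaching one of these is winning.

Remove 1, leaving 24.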